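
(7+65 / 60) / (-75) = -97/900 = -0.11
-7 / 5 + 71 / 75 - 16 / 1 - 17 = -2509/75 = -33.45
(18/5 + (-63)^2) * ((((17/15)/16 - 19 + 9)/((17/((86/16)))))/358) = -678447249/19475200 = -34.84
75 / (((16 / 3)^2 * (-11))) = -675/2816 = -0.24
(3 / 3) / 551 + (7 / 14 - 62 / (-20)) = 9923/2755 = 3.60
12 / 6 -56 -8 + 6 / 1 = -56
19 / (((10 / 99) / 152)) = 142956/5 = 28591.20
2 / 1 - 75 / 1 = -73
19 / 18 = 1.06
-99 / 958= -0.10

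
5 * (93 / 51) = 155/17 = 9.12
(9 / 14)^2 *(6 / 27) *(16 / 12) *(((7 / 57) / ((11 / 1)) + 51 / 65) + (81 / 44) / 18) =292801/2662660 = 0.11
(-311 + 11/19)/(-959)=5898/18221 = 0.32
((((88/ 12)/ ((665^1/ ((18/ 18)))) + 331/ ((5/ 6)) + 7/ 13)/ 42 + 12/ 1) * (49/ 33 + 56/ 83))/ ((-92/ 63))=-304029349/9575544 = -31.75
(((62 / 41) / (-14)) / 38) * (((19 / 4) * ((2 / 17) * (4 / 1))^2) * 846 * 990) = -207709920/82943 = -2504.25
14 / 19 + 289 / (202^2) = 576747/775276 = 0.74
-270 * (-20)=5400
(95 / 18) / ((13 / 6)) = 95/39 = 2.44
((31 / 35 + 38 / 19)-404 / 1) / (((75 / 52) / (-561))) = 136515236/875 = 156017.41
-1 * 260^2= -67600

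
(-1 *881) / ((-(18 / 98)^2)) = 2115281/81 = 26114.58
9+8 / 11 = 107/11 = 9.73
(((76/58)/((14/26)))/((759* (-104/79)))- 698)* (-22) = 430184485/28014 = 15356.05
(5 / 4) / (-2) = -5/8 = -0.62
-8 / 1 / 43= -8/43 = -0.19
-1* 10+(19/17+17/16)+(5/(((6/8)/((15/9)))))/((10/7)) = -103/2448 = -0.04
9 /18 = 1/2 = 0.50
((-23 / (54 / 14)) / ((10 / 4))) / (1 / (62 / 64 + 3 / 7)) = -7199/2160 = -3.33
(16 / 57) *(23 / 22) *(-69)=-4232/209 = -20.25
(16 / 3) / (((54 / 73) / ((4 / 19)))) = 2336/1539 = 1.52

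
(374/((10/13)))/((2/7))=1701.70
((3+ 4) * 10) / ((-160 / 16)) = -7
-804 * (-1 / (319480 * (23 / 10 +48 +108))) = 201/12643421 = 0.00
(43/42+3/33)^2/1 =265225/213444 = 1.24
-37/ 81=-0.46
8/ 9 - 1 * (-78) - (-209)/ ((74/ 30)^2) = 1395215/12321 = 113.24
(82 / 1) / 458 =41/229 = 0.18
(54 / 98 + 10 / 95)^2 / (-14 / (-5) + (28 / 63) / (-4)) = 16799445/104878081 = 0.16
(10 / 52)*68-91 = -77.92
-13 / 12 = -1.08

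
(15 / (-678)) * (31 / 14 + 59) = -4285/3164 = -1.35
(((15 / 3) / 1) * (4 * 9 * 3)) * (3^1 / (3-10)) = -1620/7 = -231.43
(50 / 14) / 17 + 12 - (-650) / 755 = 234873/17969 = 13.07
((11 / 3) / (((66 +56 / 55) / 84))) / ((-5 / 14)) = -23716/1843 = -12.87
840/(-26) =-420/13 = -32.31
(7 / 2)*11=77/2 = 38.50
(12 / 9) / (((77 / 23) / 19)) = 1748/231 = 7.57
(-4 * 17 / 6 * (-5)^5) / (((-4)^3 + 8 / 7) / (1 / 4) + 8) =-371875/2556 = -145.49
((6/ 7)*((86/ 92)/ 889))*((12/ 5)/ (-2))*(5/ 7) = -774/1001903 = 0.00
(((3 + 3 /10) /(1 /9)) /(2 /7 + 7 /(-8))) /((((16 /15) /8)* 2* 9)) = -21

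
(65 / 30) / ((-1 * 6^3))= -13/1296 = -0.01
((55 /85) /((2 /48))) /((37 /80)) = 21120/629 = 33.58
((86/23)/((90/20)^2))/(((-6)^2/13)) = 0.07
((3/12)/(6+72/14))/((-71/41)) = -287/22152 = -0.01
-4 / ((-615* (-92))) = -1/14145 = 0.00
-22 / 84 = -11/42 = -0.26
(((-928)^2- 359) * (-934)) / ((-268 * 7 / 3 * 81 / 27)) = 57429325/134 = 428577.05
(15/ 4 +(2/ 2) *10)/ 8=55/32 = 1.72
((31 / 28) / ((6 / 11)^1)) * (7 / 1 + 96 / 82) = 114235/6888 = 16.58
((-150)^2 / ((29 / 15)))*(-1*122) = -41175000/29 = -1419827.59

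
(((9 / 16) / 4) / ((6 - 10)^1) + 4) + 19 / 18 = 11567/2304 = 5.02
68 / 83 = 0.82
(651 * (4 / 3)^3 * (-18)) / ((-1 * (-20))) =-6944/5 = -1388.80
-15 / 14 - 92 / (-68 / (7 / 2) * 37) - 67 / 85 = -38123/22015 = -1.73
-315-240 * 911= -218955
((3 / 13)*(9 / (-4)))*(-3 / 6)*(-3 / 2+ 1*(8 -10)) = -189/208 = -0.91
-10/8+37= 143/4 = 35.75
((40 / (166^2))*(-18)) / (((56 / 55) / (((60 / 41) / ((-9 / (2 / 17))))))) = 16500/33611431 = 0.00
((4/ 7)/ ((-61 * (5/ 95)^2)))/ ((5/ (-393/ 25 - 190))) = 7426492/53375 = 139.14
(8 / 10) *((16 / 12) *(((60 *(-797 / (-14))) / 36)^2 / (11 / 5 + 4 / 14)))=3863.10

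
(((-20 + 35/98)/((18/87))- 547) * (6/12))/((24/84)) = -53923/48 = -1123.40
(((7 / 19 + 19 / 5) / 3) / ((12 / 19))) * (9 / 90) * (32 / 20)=44/125 = 0.35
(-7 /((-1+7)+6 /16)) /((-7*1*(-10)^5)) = -1/637500 = 0.00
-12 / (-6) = 2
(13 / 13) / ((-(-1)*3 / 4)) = 4/3 = 1.33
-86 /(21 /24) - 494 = -4146/7 = -592.29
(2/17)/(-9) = -2/153 = -0.01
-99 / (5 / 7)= -693/5 = -138.60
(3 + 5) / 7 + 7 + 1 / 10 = 577/70 = 8.24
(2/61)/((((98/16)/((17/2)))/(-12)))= -1632/2989 = -0.55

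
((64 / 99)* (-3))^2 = 3.76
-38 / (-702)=19/351 = 0.05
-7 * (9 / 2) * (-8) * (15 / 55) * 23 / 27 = 644/11 = 58.55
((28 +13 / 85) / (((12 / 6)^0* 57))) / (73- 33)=2393/193800 = 0.01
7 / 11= 0.64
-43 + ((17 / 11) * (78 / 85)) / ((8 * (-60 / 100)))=-1905/44 = -43.30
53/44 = 1.20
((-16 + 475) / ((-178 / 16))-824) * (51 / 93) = -474.50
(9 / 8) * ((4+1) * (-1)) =-45/8 = -5.62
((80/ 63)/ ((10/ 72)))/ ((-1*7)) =-64/49 = -1.31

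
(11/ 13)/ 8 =11/104 = 0.11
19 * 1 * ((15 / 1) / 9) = 95/3 = 31.67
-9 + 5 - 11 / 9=-47/9 = -5.22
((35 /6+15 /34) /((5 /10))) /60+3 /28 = 1355/4284 = 0.32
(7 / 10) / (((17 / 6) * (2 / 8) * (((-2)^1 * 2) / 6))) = -126/85 = -1.48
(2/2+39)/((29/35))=1400/29 = 48.28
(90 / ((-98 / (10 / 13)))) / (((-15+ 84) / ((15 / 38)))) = -1125/278369 = 0.00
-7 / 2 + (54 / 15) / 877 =-30659/8770 = -3.50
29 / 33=0.88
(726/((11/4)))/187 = 24/17 = 1.41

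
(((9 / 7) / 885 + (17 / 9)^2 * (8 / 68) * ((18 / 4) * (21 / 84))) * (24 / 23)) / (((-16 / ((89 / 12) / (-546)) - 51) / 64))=17441152/621315135 = 0.03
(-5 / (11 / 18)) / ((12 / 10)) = -6.82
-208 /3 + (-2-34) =-316/3 = -105.33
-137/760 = -0.18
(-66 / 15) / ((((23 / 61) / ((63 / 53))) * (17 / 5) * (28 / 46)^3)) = -3194631/176596 = -18.09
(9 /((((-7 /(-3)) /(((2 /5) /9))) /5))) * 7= 6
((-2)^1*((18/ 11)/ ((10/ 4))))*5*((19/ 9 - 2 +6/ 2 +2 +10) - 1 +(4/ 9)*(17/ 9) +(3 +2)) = -12928/99 = -130.59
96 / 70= 48/35 = 1.37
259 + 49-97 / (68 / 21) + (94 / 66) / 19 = 11857885/42636 = 278.12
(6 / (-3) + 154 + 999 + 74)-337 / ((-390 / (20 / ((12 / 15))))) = 97235/78 = 1246.60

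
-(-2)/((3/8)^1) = 16/3 = 5.33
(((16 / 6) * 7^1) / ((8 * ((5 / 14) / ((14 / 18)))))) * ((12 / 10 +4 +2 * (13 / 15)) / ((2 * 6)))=17836/6075 = 2.94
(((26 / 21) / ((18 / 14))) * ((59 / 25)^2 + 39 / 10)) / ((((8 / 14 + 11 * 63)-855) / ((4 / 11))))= -2154334/104878125 = -0.02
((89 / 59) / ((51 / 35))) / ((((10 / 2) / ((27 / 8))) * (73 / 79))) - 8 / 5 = -2471251/2928760 = -0.84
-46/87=-0.53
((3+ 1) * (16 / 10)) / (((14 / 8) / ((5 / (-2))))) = -64/7 = -9.14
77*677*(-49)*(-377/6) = 962979017/6 = 160496502.83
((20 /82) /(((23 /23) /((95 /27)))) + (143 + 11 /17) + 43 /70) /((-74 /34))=-66.68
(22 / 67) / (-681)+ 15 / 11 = 684163/501897 = 1.36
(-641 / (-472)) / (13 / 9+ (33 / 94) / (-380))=25758585/27379717 = 0.94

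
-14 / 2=-7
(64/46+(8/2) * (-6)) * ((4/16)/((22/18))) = -4.62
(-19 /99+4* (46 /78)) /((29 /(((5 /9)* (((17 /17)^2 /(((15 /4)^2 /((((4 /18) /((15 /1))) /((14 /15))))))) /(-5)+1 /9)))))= 755819/164189025 = 0.00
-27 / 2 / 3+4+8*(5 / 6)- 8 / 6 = 4.83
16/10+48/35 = 104/35 = 2.97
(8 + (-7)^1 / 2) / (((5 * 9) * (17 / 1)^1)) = 1/170 = 0.01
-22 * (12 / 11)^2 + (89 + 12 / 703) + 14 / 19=491603/7733 = 63.57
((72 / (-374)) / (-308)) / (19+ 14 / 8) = 36/1195117 = 0.00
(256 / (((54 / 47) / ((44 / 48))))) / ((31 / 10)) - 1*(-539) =1518869/2511 = 604.89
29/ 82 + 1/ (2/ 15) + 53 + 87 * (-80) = -282865/41 = -6899.15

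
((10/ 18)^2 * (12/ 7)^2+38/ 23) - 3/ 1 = -4471/10143 = -0.44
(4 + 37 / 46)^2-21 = 4405/2116 = 2.08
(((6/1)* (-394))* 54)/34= -63828/17 = -3754.59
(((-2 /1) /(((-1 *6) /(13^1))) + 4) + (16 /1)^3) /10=12313/30 = 410.43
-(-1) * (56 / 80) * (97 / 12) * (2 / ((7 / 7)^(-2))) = 679/60 = 11.32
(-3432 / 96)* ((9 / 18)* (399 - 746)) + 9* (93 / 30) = 249221/40 = 6230.52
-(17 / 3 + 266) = -815/3 = -271.67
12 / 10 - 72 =-70.80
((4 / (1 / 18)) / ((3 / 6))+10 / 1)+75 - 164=65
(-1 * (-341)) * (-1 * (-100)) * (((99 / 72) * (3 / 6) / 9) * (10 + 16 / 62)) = 160325/6 = 26720.83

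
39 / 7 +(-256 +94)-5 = -1130/7 = -161.43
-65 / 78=-5/6 = -0.83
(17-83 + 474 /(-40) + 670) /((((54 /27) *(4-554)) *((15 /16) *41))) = -11843/845625 = -0.01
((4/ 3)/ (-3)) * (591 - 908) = 1268/9 = 140.89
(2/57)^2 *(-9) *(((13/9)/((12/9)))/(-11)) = 13/11913 = 0.00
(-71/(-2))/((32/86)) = 3053/32 = 95.41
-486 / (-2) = 243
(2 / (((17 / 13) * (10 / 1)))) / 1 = 13/85 = 0.15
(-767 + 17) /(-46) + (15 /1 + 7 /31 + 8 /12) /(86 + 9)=16.47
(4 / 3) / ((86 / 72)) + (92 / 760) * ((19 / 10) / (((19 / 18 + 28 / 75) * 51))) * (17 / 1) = 64695/55298 = 1.17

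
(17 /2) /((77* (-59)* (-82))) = 17/745052 = 0.00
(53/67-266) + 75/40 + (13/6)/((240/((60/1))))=-211285/804 = -262.79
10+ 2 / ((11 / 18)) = 146/11 = 13.27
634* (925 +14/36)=5280269/9 = 586696.56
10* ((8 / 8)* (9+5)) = 140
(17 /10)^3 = 4913/1000 = 4.91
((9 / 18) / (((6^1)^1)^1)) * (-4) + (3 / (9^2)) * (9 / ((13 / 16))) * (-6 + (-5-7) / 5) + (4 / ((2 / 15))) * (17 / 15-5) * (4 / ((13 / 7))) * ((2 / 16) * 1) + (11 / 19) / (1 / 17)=-93248/3705 = -25.17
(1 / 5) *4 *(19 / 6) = 38/15 = 2.53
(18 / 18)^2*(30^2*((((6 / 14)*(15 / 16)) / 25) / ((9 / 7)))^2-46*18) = -52983/64 = -827.86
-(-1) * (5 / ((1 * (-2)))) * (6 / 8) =-15/8 = -1.88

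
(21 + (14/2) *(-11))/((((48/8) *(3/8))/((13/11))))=-2912/99 = -29.41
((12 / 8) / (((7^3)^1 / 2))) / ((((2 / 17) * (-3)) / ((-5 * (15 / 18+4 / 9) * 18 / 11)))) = 1955/7546 = 0.26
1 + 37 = 38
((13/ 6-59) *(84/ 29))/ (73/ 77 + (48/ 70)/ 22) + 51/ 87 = -1831581/10933 = -167.53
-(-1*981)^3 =944076141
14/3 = 4.67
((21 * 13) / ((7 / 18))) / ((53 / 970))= 680940/53 = 12847.92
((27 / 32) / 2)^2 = 729/4096 = 0.18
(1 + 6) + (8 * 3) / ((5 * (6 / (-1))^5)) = 11339/1620 = 7.00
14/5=2.80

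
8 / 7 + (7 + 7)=106/7 = 15.14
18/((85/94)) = 1692/85 = 19.91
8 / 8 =1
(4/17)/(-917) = -4/15589 = 0.00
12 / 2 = 6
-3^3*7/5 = -37.80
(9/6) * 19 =57/2 = 28.50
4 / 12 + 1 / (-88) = 85/264 = 0.32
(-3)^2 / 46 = 9/46 = 0.20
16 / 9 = 1.78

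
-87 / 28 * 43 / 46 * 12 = -11223/322 = -34.85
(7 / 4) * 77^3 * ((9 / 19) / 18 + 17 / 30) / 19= 540078539/21660 = 24934.37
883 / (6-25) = -883/19 = -46.47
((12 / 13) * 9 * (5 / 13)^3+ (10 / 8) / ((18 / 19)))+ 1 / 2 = 2.29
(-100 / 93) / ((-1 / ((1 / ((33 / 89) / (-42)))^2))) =155251600/11253 = 13796.46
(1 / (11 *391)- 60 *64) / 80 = -16515839/344080 = -48.00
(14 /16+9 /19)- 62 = -9219/152 = -60.65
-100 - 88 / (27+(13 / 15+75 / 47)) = -2139140/20771 = -102.99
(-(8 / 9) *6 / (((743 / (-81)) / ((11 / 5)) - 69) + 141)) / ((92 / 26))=-2376/106927 = -0.02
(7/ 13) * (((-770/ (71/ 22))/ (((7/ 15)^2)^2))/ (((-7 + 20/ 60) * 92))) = 18376875/4160884 = 4.42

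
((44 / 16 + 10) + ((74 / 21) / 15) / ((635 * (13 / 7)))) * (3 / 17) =18945521/8420100 = 2.25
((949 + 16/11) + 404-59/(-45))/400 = 41944/12375 = 3.39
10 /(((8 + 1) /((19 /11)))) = 190/99 = 1.92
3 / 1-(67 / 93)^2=21458/8649 = 2.48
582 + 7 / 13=7573/13 = 582.54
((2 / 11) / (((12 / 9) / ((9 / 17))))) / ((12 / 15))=135/1496 = 0.09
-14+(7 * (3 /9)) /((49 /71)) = -223/21 = -10.62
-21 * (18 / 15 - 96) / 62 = 4977/155 = 32.11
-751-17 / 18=-13535/18 = -751.94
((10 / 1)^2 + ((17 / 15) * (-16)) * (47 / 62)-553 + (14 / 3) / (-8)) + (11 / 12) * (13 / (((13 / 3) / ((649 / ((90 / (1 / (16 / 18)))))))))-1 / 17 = -225174377/505920 = -445.08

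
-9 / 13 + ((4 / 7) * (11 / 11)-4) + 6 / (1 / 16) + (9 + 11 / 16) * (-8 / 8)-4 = 113847/1456 = 78.19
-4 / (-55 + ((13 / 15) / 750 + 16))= 45000/438737 = 0.10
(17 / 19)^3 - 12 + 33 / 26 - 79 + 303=38160893/178334 = 213.99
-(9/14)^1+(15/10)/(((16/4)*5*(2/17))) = -3/560 = -0.01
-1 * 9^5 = -59049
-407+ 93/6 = -783/2 = -391.50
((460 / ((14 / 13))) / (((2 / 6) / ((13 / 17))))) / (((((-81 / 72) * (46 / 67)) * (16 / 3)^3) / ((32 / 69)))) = -169845/43792 = -3.88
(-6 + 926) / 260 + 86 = 1164/13 = 89.54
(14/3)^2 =196/9 = 21.78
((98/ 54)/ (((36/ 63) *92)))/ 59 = 343/586224 = 0.00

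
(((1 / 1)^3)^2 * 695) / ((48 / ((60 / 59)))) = 3475/236 = 14.72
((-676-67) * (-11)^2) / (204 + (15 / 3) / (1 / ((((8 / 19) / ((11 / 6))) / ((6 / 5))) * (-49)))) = -18789727/32836 = -572.23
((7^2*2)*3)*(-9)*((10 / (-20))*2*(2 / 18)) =294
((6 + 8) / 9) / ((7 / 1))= 2/9 = 0.22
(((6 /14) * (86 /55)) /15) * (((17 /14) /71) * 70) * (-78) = -114036/27335 = -4.17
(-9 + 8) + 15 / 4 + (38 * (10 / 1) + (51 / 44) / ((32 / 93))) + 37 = 595751/1408 = 423.12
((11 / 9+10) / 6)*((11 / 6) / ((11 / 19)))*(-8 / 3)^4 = 1965056/6561 = 299.51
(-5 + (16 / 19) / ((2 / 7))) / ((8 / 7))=-273/152 = -1.80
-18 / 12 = -3/2 = -1.50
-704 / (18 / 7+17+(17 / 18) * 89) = -8064/1187 = -6.79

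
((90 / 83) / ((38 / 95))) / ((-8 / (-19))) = 6.44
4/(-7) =-0.57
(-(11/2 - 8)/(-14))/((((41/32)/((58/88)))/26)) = -7540/3157 = -2.39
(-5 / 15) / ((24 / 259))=-3.60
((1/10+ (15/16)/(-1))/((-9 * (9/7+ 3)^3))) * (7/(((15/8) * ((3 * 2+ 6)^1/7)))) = 1126069/437400000 = 0.00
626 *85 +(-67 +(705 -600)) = 53248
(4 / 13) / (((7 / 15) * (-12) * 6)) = -5/546 = -0.01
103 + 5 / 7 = 726/7 = 103.71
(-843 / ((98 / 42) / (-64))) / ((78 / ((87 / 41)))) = 2346912/3731 = 629.03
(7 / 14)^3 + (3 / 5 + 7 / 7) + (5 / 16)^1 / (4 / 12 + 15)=6423/3680 = 1.75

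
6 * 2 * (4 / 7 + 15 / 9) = 188/7 = 26.86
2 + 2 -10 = -6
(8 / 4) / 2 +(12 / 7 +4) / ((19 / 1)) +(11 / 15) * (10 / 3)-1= 3286/1197 = 2.75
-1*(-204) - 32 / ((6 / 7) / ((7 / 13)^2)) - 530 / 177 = 5688890/29913 = 190.18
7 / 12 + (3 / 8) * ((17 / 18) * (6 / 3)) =31/24 = 1.29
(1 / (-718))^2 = 1/515524 = 0.00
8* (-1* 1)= -8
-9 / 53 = -0.17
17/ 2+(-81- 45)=-235/2 = -117.50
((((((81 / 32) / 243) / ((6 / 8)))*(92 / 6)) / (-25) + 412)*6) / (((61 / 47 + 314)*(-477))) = -7468817/454414050 = -0.02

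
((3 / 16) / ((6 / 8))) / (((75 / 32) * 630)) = 4/23625 = 0.00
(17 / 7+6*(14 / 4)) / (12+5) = 164/119 = 1.38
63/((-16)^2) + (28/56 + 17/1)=4543/256 = 17.75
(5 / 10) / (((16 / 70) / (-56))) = -245/2 = -122.50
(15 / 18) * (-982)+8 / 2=-2443/3 = -814.33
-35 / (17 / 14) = -490/17 = -28.82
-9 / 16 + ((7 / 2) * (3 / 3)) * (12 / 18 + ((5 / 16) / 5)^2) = 2741/1536 = 1.78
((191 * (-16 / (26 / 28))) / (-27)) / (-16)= -2674/351 = -7.62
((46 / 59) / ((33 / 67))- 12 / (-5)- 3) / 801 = 9569/7797735 = 0.00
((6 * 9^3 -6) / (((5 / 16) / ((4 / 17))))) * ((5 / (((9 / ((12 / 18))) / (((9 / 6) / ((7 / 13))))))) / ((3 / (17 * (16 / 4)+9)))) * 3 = 13325312/51 = 261280.63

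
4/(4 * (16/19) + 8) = 19/54 = 0.35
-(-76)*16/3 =1216/3 = 405.33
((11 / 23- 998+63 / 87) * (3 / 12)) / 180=-1.38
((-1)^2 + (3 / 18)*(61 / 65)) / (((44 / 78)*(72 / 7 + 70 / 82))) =11767/63940 = 0.18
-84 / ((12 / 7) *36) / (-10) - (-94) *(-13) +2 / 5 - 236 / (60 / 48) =-101539/72 = -1410.26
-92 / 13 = -7.08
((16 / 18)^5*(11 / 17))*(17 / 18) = 180224/531441 = 0.34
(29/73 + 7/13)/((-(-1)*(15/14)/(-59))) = -51.53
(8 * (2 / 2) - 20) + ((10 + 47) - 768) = -723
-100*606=-60600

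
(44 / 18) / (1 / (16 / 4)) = 88/9 = 9.78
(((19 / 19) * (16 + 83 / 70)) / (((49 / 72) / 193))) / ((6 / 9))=12537666/1715 = 7310.59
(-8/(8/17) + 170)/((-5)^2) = 153/25 = 6.12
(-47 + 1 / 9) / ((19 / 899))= -2218.58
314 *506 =158884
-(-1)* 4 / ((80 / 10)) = 1/2 = 0.50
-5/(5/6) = -6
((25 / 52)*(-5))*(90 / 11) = -5625/286 = -19.67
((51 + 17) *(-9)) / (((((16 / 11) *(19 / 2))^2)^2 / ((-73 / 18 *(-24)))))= -54508443/33362176 = -1.63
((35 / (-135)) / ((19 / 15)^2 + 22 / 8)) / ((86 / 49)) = -17150/505551 = -0.03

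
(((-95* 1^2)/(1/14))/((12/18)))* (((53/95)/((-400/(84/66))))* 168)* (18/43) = 2944998/11825 = 249.05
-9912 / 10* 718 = -3558408/5 = -711681.60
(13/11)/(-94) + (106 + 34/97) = 10665483/100298 = 106.34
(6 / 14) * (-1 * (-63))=27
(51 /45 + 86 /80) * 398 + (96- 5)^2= 109919/12 = 9159.92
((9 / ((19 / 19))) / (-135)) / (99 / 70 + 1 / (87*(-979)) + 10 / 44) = -198737/4893541 = -0.04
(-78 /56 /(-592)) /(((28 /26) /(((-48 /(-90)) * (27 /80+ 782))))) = 1511029/1657600 = 0.91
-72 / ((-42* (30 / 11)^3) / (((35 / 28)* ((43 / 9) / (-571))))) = -57233/64751400 = 0.00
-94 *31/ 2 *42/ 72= -10199/12 = -849.92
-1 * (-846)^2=-715716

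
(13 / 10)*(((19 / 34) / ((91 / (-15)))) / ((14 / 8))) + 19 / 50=12977/41650 = 0.31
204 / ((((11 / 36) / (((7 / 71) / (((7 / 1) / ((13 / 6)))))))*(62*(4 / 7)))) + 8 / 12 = 90191/72633 = 1.24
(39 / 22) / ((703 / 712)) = 13884/7733 = 1.80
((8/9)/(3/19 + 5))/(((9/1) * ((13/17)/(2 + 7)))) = 1292/5733 = 0.23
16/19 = 0.84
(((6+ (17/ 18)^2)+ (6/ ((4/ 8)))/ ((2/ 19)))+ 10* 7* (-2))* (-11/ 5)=68101/1620 = 42.04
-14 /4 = -7/2 = -3.50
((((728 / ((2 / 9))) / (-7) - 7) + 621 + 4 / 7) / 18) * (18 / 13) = 1026/91 = 11.27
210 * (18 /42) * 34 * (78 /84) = 19890/7 = 2841.43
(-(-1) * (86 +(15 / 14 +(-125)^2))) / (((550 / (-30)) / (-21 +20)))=857.02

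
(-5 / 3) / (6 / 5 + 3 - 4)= -25/3 = -8.33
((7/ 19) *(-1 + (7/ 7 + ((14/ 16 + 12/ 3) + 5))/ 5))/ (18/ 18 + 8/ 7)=2303/11400 = 0.20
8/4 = 2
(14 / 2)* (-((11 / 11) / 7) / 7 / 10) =-1/70 = -0.01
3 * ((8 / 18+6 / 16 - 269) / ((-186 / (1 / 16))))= 19309/71424 = 0.27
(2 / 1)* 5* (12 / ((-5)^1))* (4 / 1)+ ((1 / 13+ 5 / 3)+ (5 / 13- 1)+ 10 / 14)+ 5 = -89.16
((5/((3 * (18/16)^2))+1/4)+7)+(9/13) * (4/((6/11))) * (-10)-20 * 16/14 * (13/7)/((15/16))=-54165253/619164 = -87.48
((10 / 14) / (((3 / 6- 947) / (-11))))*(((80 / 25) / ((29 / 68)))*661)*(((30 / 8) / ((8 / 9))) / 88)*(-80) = -20226600/128093 = -157.91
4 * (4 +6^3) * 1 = 880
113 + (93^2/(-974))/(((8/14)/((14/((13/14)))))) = -1535801/12662 = -121.29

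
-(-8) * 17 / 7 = 136/7 = 19.43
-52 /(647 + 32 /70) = -1820/22661 = -0.08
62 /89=0.70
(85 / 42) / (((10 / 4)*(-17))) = -1/21 = -0.05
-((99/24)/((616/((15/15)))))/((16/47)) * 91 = -1833/1024 = -1.79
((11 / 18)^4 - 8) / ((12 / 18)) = -825167/69984 = -11.79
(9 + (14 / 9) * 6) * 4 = 220/3 = 73.33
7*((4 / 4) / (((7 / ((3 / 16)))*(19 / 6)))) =9/152 = 0.06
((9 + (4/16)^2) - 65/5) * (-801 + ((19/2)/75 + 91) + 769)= -186249/800 = -232.81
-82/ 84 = -41/42 = -0.98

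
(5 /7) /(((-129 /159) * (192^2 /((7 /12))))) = -265/19021824 = 0.00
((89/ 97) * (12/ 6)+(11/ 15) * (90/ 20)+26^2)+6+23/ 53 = 35347923/51410 = 687.57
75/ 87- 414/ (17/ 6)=-71611/493 = -145.26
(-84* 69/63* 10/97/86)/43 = -460/179353 = 0.00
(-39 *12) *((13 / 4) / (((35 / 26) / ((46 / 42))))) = -303186/245 = -1237.49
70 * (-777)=-54390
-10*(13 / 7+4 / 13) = -21.65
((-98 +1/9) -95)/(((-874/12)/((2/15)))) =6944/19665 = 0.35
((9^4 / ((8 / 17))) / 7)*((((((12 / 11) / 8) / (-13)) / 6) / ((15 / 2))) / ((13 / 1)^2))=-37179/13533520 = 0.00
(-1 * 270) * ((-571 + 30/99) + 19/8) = 6751665/44 = 153446.93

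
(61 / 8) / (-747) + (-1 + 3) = 11891/5976 = 1.99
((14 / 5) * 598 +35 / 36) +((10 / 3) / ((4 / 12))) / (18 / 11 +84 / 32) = 1509947/900 = 1677.72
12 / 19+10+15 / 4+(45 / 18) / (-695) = 151889/10564 = 14.38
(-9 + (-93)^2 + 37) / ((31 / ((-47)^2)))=19167493/31 = 618306.23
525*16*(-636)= -5342400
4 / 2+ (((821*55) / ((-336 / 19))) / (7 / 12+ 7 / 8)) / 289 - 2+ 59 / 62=-2241880/438991 = -5.11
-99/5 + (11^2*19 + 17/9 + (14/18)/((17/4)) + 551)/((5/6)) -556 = 145181/51 = 2846.69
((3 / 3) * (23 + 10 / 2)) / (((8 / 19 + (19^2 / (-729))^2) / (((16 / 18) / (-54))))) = -4653936/6727627 = -0.69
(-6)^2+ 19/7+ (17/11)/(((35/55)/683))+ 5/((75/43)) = 178531/105 = 1700.30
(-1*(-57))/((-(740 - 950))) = 19/70 = 0.27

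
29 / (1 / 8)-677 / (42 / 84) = -1122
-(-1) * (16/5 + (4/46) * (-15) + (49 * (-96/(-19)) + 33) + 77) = 785452/2185 = 359.47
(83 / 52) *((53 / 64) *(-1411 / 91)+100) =42132211/302848 = 139.12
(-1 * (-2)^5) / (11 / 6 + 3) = 192/29 = 6.62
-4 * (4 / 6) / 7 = -8/21 = -0.38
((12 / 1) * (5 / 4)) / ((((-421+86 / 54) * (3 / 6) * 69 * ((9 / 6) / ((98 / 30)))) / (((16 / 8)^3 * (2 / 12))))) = -196/65113 = 0.00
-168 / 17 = -9.88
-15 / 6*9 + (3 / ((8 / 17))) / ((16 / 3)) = -2727/128 = -21.30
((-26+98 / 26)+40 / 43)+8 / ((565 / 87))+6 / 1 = -4443381/315835 = -14.07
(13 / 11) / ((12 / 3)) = 13/44 = 0.30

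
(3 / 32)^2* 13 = 117/1024 = 0.11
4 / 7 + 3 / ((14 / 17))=59/14 = 4.21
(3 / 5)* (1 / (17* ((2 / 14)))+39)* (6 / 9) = 268/17 = 15.76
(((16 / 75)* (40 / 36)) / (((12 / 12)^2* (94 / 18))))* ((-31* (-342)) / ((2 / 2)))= 113088/235 = 481.23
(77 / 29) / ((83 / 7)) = 539/2407 = 0.22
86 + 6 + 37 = 129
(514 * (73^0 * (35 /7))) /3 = 2570/3 = 856.67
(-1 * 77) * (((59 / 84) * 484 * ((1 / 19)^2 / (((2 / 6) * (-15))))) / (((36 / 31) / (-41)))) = -99810359/194940 = -512.01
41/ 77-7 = -498/77 = -6.47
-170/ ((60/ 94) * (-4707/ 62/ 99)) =544918/1569 = 347.30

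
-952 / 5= -190.40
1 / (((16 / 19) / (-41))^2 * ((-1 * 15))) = -606841/3840 = -158.03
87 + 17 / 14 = 1235/14 = 88.21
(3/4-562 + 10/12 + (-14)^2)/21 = -4373/252 = -17.35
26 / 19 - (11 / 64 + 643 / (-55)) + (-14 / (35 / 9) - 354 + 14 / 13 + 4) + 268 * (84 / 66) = 253057/173888 = 1.46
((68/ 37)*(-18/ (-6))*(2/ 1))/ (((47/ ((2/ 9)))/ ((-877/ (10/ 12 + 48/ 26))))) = -6202144/363451 = -17.06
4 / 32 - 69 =-551/8 = -68.88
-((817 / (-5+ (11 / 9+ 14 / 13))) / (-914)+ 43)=-12515021/288824 = -43.33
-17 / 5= -3.40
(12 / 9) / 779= 4/2337 = 0.00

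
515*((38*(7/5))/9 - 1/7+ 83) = 2880086/63 = 45715.65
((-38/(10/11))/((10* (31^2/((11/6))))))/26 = -2299/7495800 = 0.00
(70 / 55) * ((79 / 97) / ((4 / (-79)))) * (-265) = 11577055/2134 = 5425.05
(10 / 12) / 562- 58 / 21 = -21719/7868 = -2.76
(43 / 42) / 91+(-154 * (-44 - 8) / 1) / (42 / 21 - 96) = -85.18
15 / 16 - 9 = -129/16 = -8.06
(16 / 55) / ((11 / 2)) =32/605 = 0.05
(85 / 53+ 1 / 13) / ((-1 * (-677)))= 1158/466453 = 0.00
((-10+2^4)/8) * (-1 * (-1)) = 3/4 = 0.75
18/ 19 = 0.95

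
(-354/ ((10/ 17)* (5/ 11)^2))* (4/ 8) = -1456.36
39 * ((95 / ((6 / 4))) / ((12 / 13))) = 16055/6 = 2675.83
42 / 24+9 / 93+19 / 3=3043/372 = 8.18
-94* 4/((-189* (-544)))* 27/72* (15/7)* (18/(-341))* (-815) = -574575/4544848 = -0.13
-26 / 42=-13/21 = -0.62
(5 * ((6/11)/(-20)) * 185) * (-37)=20535/22 = 933.41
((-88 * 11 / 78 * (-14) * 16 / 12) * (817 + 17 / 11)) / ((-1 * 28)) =-792352/117 = -6772.24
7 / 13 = 0.54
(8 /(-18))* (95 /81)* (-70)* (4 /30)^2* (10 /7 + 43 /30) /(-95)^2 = 9616/46747125 = 0.00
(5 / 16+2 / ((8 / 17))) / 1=73/16 = 4.56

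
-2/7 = -0.29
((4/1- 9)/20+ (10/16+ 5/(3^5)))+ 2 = 4657/1944 = 2.40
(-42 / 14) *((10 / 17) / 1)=-30/17 = -1.76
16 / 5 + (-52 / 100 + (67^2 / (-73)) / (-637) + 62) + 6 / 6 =65.78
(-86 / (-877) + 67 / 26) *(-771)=-47027145/22802 = -2062.41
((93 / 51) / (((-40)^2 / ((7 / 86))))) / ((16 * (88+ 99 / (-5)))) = 7/82339840 = 0.00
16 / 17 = 0.94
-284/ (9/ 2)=-568/9 = -63.11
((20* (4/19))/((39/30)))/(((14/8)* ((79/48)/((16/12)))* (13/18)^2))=66355200/23083879 = 2.87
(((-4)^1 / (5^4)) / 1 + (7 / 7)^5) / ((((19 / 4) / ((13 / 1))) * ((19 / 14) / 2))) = 4.01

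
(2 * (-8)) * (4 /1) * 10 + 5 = -635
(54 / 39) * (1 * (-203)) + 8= -3550/13 = -273.08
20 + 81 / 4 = 161/4 = 40.25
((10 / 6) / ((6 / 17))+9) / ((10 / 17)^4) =20629687/180000 = 114.61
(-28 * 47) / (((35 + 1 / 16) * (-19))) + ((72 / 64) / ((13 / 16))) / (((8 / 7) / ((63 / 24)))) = 22861153/4434144 = 5.16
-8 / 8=-1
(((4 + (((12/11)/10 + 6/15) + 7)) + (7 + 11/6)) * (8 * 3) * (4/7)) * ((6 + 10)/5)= 245504/275 = 892.74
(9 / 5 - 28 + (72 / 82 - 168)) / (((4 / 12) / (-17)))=2021181/205 = 9859.42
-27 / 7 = -3.86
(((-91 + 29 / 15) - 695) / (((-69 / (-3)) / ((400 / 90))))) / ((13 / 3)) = -94088/2691 = -34.96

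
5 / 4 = 1.25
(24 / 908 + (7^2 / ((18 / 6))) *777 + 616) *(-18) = -54372510/227 = -239526.48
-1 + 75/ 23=2.26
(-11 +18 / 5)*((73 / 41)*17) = -45917/205 = -223.99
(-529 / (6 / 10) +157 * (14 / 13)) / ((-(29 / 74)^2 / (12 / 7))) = 608734064/76531 = 7954.08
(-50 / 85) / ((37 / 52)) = -520/629 = -0.83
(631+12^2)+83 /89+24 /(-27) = 620810/801 = 775.04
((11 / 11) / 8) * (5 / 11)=0.06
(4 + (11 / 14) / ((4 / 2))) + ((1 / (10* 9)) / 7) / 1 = 791/180 = 4.39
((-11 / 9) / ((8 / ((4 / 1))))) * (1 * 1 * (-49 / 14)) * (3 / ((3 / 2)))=77/18 = 4.28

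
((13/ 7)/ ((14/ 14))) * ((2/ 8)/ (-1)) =-13/28 = -0.46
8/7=1.14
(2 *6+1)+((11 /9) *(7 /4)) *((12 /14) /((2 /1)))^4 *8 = 4657/343 = 13.58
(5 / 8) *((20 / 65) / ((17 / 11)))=55/442 = 0.12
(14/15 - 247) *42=-51674/5 = -10334.80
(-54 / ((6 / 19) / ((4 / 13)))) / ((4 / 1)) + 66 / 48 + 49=3871/104 = 37.22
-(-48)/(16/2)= 6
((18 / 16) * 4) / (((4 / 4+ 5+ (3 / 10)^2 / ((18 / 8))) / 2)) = 225/151 = 1.49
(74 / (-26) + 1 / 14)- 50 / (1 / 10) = -91505/182 = -502.77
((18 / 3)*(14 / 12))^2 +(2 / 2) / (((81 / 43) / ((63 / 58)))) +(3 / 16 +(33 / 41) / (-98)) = 417431431/8389584 = 49.76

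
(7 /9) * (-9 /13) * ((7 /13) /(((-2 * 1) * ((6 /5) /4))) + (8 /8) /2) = 217/1014 = 0.21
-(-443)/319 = 443/319 = 1.39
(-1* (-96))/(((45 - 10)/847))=11616/5 = 2323.20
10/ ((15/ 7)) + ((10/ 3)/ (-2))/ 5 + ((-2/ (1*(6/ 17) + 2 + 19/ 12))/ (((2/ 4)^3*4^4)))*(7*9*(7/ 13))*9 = -64429/125268 = -0.51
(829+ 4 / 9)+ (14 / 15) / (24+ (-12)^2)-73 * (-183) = 283769/20 = 14188.45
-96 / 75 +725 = 18093/25 = 723.72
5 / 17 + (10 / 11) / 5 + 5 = 1024/187 = 5.48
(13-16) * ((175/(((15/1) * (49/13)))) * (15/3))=-325/7 = -46.43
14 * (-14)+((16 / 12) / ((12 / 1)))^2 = -15875/81 = -195.99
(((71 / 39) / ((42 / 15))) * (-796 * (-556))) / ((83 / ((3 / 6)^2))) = 19639310/22659 = 866.73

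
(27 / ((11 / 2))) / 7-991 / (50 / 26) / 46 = -929891/88550 = -10.50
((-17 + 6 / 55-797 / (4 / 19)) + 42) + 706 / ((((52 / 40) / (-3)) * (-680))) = -182725871/48620 = -3758.24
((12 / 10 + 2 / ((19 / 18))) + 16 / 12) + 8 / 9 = 4546/855 = 5.32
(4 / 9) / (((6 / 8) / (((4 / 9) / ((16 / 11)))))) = 44/243 = 0.18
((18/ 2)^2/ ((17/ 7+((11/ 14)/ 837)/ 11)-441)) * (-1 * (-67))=-63593586/5139179 = -12.37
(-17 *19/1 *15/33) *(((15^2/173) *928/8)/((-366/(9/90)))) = 6.05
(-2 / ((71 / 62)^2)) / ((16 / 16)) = -7688/5041 = -1.53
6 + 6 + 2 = 14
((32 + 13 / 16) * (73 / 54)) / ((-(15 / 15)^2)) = -12775/288 = -44.36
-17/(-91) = 17/91 = 0.19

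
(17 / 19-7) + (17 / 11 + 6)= 301/209 = 1.44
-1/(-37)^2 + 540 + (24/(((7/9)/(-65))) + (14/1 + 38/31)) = -430901181/297073 = -1450.49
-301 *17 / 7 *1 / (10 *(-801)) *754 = 275587/4005 = 68.81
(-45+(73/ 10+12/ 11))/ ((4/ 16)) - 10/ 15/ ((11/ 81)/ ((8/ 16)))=-8189/55 = -148.89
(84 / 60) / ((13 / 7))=49/65 = 0.75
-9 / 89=-0.10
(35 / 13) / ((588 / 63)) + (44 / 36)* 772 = 441719/468 = 943.84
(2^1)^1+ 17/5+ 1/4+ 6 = 233/20 = 11.65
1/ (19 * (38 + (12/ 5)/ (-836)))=55/39707 = 0.00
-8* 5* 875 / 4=-8750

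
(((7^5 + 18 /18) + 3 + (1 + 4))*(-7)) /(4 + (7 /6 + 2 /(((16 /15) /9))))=-2825088/529 = -5340.43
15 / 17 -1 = -2/17 = -0.12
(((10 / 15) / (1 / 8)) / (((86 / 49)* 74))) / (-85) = -196/405705 = 0.00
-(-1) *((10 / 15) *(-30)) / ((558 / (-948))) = 33.98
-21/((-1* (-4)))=-21/4 = -5.25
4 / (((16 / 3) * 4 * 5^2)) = 3/400 = 0.01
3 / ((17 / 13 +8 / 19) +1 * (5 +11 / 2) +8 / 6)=4446/20099 = 0.22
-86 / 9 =-9.56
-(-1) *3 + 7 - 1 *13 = -3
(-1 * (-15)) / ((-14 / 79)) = -1185/14 = -84.64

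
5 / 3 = 1.67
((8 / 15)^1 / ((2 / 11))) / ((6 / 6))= 44/15 = 2.93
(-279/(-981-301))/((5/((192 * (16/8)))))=53568/3205 = 16.71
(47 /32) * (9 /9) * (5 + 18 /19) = 5311/608 = 8.74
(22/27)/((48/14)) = 77/324 = 0.24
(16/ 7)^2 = 256/49 = 5.22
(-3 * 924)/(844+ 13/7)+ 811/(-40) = -5578091/236840 = -23.55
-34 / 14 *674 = -1636.86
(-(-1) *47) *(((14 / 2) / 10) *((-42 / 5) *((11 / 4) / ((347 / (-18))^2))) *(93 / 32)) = -572500467/96327200 = -5.94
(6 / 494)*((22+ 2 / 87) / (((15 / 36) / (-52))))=-91968/2755 = -33.38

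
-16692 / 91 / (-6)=214/7 = 30.57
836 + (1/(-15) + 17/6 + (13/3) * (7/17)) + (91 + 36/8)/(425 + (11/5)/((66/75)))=24441311/29070 = 840.77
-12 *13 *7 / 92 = -273/23 = -11.87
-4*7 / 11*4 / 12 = -28/33 = -0.85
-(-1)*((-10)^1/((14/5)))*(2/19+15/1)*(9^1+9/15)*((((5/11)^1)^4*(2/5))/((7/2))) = -4920000/1947253 = -2.53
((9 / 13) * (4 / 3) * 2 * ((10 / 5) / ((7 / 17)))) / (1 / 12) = 9792/91 = 107.60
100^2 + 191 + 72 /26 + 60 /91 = 71361/7 = 10194.43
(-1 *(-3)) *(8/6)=4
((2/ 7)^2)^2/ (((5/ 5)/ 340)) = 5440/2401 = 2.27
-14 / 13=-1.08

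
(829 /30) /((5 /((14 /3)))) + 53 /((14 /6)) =76396/1575 = 48.51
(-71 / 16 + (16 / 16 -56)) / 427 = -951/6832 = -0.14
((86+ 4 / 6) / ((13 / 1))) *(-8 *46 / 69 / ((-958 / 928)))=148480/4311 = 34.44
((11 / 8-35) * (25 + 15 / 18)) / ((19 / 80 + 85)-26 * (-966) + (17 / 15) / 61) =-12716975/368946389 = -0.03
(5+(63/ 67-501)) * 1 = -33169/67 = -495.06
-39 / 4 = -9.75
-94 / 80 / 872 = -47/34880 = 0.00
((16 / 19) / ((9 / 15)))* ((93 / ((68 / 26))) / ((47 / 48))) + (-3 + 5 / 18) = 48.25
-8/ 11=-0.73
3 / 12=1/4 = 0.25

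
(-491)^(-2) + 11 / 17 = 2651908/4098377 = 0.65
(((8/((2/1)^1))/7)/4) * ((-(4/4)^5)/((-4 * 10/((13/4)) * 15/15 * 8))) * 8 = 13/1120 = 0.01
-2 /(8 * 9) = -1/36 = -0.03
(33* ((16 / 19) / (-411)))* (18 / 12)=-264/2603 = -0.10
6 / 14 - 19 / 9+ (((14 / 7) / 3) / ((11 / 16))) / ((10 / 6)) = -3814/3465 = -1.10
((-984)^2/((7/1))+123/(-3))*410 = 396867290/7 = 56695327.14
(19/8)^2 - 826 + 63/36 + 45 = -49511/64 = -773.61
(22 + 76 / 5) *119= 22134/5 = 4426.80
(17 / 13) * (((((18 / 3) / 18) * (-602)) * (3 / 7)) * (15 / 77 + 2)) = -19006/77 = -246.83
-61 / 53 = -1.15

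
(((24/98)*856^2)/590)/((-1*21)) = -1465472/101185 = -14.48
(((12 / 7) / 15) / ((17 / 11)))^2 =1936/354025 = 0.01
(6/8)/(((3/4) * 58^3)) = 1/195112 = 0.00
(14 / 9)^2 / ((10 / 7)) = 686/405 = 1.69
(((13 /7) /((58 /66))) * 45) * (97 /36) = 208065/812 = 256.24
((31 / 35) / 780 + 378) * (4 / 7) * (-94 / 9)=-970026514/429975 = -2256.01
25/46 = 0.54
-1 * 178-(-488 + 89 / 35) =307.46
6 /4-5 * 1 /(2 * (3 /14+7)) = 233/202 = 1.15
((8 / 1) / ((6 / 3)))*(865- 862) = 12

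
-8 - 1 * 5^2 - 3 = -36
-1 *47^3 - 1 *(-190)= -103633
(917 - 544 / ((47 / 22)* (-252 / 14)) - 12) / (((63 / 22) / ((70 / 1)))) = 22468.03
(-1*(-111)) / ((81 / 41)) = 1517/27 = 56.19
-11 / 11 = -1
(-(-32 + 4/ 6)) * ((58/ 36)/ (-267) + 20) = 4516277/7209 = 626.48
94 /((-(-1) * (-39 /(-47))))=4418/39 = 113.28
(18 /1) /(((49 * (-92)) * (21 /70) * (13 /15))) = -225/14651 = -0.02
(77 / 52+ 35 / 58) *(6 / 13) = 9429/9802 = 0.96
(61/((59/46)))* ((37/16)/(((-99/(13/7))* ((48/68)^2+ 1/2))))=-195029627/94367196 = -2.07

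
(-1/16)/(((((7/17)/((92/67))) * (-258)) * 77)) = 391/37268616 = 0.00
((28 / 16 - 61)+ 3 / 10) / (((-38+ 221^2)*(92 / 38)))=-22401/44898760 = 0.00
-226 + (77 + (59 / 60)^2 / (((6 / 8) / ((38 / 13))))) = -2548811/17550 = -145.23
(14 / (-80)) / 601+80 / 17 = 1923081/408680 = 4.71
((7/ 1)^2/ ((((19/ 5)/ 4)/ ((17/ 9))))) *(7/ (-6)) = -58310/513 = -113.66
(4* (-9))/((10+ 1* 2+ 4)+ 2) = -2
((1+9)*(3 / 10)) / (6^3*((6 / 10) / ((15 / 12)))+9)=25/939 = 0.03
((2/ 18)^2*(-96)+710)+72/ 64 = 153347/216 = 709.94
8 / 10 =4/5 = 0.80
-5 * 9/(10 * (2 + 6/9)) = -27/16 = -1.69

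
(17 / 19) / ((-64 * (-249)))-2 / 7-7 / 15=-7972717/10597440 = -0.75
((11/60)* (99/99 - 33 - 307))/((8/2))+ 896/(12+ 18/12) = 50.83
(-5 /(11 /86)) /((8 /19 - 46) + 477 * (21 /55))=-40850/142693 = -0.29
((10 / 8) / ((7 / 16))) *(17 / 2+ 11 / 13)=2430/91 = 26.70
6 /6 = 1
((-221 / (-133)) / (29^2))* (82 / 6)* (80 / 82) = 8840/335559 = 0.03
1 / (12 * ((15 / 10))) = 1/18 = 0.06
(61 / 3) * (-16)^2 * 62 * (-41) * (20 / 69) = -793917440/207 = -3835349.95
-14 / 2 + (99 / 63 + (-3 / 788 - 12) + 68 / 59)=-5298175/325444 = -16.28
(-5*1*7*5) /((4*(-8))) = 5.47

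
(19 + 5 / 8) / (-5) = -157/40 = -3.92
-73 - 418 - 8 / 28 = -3439/7 = -491.29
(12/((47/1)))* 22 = 5.62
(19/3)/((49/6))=38/49 = 0.78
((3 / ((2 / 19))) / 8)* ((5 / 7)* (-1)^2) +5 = 7.54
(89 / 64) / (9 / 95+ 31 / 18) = 76095/99424 = 0.77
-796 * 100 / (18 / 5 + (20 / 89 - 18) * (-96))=-17711000/380481 = -46.55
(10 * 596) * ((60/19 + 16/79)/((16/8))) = 10014.07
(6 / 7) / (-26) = -3/91 = -0.03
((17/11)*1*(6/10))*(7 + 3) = 102/11 = 9.27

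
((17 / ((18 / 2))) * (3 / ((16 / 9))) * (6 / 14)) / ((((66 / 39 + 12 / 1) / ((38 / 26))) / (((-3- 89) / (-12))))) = 22287/19936 = 1.12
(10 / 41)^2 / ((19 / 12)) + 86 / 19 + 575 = 18510691/31939 = 579.56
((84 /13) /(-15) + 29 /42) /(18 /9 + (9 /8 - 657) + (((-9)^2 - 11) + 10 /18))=-8508/19109545 = 0.00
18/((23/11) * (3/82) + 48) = 0.37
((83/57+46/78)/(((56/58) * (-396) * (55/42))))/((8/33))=-10991/652080 = -0.02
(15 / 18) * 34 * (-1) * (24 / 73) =-680/73 = -9.32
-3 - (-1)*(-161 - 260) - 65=-489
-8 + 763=755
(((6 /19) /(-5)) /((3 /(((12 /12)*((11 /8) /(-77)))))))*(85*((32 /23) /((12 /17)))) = 578/9177 = 0.06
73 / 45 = 1.62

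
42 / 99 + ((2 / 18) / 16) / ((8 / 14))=2765/6336 = 0.44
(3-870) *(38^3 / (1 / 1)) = -47574024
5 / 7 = 0.71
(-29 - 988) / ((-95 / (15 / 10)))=3051/190 = 16.06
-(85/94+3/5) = -1.50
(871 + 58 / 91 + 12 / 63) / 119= 238009/32487 = 7.33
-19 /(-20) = 19/20 = 0.95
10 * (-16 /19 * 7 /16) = -70/19 = -3.68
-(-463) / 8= 463/8 = 57.88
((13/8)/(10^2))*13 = 169/800 = 0.21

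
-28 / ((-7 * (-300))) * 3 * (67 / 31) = -67/775 = -0.09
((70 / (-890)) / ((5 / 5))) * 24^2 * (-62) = 249984/89 = 2808.81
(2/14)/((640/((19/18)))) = 19/80640 = 0.00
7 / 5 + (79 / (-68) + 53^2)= 955141/340 = 2809.24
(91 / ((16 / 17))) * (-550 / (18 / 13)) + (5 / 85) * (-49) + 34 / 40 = -470119501/12240 = -38408.46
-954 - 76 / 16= -3835/4 = -958.75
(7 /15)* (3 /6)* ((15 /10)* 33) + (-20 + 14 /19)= -2931/380 = -7.71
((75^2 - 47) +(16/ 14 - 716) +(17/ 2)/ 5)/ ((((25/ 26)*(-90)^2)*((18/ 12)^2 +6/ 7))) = 1475669/7340625 = 0.20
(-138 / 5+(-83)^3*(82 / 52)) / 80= -117219923/10400 = -11271.15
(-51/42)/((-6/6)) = 17/14 = 1.21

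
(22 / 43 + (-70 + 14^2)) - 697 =-24531/43 = -570.49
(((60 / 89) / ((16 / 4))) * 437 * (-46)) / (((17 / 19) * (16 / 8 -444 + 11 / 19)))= 108852330/12689531 = 8.58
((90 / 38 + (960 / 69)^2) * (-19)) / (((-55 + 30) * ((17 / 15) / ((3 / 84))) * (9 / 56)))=787762/26979 = 29.20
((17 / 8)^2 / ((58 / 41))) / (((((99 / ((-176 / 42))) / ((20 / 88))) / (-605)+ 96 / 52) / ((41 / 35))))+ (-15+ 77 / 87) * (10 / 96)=215211065/562365216 = 0.38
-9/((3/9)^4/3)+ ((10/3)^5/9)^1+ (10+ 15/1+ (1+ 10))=-4604237/2187 = -2105.28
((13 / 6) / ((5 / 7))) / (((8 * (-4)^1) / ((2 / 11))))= -91/5280 = -0.02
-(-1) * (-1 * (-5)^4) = -625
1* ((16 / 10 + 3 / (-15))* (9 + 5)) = 98/5 = 19.60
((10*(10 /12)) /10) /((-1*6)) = -5/36 = -0.14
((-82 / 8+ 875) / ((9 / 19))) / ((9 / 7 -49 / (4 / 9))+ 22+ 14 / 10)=-766745/35937 = -21.34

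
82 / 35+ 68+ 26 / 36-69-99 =-61069/630 = -96.93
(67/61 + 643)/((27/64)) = 1526.75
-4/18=-2/9 = -0.22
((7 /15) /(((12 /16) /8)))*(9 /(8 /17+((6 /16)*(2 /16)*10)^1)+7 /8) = 34196/657 = 52.05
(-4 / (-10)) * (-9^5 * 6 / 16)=-177147/20 = -8857.35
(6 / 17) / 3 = 2/17 = 0.12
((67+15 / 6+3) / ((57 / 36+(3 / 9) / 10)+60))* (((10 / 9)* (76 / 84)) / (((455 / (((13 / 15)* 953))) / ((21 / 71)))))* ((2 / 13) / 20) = 1050206/214976853 = 0.00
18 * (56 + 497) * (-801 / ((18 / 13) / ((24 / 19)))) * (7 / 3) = -322469784/19 = -16972093.89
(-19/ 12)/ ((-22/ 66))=19/4 = 4.75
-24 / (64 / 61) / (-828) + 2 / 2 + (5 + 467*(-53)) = -54636899/2208 = -24744.97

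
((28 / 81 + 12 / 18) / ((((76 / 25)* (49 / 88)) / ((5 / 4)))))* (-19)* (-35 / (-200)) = -11275/4536 = -2.49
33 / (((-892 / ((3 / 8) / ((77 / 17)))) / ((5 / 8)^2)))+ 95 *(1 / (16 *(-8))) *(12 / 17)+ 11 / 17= 6628543/54347776 = 0.12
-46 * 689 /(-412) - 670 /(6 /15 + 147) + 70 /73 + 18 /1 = 15109385/165418 = 91.34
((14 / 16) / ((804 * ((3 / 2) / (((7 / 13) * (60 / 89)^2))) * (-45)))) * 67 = -245/926757 = 0.00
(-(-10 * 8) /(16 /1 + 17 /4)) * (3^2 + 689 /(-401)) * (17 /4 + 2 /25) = 4045952/32481 = 124.56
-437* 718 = -313766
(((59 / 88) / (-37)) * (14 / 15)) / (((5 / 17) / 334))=-1172507/61050 = -19.21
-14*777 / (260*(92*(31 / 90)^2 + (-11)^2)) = -0.32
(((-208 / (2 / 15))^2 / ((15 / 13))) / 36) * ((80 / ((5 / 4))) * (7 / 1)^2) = 551183360/3 = 183727786.67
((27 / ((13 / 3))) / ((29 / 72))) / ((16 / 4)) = 1458/377 = 3.87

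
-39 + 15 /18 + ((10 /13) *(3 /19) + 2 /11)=-617249/16302 = -37.86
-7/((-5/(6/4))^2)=-63/100 = -0.63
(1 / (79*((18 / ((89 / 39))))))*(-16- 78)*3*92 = -384836/9243 = -41.64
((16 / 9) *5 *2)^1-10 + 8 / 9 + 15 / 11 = 331/33 = 10.03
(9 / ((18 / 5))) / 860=1/344 = 0.00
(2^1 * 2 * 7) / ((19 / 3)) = 4.42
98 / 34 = 49/17 = 2.88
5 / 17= 0.29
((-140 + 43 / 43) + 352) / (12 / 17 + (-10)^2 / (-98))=-177429/262 = -677.21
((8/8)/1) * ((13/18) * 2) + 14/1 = 15.44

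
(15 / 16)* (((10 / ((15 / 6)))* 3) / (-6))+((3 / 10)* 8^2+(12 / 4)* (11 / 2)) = 1353/40 = 33.82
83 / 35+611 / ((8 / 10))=107257/140 = 766.12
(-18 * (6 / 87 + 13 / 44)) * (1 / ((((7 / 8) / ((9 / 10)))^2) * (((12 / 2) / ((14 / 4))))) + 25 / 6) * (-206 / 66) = 97.94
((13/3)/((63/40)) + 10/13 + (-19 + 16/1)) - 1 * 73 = -178082/2457 = -72.48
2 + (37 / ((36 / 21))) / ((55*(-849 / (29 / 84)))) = 13447087/6724080 = 2.00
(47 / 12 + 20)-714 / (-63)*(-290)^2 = 3812629/4 = 953157.25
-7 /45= -0.16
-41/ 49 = -0.84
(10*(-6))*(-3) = 180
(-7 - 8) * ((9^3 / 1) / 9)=-1215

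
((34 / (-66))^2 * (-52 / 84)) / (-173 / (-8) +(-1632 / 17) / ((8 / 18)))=30056/35561295 = 0.00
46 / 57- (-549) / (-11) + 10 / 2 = -27652/627 = -44.10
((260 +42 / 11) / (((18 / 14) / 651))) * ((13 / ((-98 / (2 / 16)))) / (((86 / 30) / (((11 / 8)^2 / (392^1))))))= -32161415/8630272 = -3.73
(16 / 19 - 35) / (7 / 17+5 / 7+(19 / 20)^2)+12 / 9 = -85338716/5503863 = -15.51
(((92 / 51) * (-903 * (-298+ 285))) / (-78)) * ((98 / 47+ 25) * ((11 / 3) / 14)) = -13848967/7191 = -1925.87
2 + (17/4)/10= 97/40 = 2.42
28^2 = 784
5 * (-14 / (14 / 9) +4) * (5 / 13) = -125/13 = -9.62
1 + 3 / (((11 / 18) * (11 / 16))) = 985/121 = 8.14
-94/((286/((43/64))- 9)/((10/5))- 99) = -8084/9403 = -0.86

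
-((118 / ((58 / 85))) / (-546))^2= -25150225/250715556 = -0.10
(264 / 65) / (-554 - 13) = -88/12285 = -0.01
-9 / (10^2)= -0.09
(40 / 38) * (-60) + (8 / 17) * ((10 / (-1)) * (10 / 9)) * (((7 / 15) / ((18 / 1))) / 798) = -14871640/235467 = -63.16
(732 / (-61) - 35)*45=-2115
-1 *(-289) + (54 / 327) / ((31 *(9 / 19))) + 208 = 1679401/3379 = 497.01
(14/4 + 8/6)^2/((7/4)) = 13.35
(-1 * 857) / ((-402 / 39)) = 83.14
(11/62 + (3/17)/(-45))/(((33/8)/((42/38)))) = 76804/1652145 = 0.05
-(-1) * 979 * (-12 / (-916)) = 2937/229 = 12.83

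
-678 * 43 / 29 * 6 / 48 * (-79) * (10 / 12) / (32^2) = 1919305/237568 = 8.08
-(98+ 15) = -113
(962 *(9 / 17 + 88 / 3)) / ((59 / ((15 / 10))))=730.37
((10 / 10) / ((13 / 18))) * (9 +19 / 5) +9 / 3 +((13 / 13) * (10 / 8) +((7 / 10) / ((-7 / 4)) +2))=6129/260 = 23.57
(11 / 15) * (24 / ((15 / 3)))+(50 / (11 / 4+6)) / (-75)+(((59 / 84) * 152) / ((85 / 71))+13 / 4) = 95.87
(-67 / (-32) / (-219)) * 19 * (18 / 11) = -3819/12848 = -0.30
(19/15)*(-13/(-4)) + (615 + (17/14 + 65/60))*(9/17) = 1181389/3570 = 330.92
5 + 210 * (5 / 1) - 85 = 970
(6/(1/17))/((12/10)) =85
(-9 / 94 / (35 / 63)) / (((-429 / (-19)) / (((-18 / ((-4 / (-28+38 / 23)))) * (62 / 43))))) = 43367481/33235345 = 1.30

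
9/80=0.11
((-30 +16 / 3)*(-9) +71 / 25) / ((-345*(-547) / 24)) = 44968/1572625 = 0.03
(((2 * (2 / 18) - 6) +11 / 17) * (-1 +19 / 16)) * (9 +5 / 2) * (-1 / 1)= 18055/1632 = 11.06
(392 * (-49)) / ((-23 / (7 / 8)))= 16807/23 = 730.74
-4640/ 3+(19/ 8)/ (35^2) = -45471943/29400 = -1546.66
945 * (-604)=-570780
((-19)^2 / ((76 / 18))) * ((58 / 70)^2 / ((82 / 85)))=2444787/40180 = 60.85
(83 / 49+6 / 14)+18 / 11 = 2026/539 = 3.76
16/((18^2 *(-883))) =-4/71523 = 0.00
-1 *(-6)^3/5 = 216/5 = 43.20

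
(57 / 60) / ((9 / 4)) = 19/45 = 0.42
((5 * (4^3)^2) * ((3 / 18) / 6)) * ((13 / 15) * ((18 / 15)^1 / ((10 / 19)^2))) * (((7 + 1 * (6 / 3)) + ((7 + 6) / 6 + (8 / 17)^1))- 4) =935896832/57375 = 16311.93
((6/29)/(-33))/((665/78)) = -156/212135 = 0.00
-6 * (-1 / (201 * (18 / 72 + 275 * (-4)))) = -8/294733 = 0.00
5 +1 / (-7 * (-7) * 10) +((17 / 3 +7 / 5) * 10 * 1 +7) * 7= 548.67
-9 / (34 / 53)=-477/34 = -14.03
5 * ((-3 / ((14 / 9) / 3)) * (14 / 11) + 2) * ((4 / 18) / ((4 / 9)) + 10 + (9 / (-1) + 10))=-6785/22 = -308.41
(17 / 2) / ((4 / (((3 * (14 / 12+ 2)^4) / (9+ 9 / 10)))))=11077285/171072 = 64.75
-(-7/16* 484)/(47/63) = 53361/188 = 283.84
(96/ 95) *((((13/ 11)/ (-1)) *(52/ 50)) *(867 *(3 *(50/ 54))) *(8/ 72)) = -3125824/9405 = -332.36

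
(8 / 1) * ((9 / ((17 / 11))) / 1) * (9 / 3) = 2376/17 = 139.76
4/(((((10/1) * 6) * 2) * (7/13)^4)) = 28561/72030 = 0.40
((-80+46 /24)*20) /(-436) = 4685/1308 = 3.58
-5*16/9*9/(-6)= 40/3 = 13.33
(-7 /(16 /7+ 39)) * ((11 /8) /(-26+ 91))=-539/150280 = 0.00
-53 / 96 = -0.55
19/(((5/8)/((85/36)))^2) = 21964/81 = 271.16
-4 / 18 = -2/9 = -0.22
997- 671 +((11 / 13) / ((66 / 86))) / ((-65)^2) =53716693/164775 = 326.00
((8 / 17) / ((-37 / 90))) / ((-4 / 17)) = 180/37 = 4.86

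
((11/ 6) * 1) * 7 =77/6 = 12.83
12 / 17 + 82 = 1406/17 = 82.71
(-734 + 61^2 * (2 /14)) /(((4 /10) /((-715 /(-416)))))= -389675/448 = -869.81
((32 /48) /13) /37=2/1443 = 0.00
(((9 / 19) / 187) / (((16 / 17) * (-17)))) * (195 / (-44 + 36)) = 1755/454784 = 0.00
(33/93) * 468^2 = 2409264/31 = 77718.19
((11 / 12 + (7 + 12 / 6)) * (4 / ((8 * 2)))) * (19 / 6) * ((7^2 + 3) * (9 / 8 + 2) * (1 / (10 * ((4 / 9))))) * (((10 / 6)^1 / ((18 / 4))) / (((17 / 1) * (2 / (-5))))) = -216125/13824 = -15.63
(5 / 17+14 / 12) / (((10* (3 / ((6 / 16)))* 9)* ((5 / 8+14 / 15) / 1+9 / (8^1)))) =149/197064 = 0.00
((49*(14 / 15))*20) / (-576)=-1.59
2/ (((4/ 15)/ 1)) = 15/2 = 7.50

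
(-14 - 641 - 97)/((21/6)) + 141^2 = 19666.14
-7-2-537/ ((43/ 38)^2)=-792069/1849 = -428.38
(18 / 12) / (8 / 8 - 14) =-0.12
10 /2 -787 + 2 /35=-27368/35 = -781.94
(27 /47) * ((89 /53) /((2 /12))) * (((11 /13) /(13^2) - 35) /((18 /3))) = -184752252/5472727 = -33.76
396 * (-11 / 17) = -4356/17 = -256.24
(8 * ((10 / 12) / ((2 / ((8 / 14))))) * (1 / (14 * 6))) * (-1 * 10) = -100/441 = -0.23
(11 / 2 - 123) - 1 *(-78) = -39.50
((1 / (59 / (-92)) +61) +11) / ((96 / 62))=32209/708 = 45.49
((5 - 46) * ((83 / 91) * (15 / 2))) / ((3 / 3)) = -51045/182 = -280.47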